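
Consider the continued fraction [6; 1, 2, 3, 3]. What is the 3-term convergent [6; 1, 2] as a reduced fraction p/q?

Work from the innermost term outward:
Start with 2.
1 + 1/(2/1) = 1 + 1/2 = 3/2
6 + 1/(3/2) = 6 + 2/3 = 20/3

20/3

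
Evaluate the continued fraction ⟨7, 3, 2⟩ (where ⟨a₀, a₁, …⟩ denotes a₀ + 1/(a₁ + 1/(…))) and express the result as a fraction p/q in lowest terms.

51/7

a_0 = 7: 7/1
a_1 = 3: 22/3
a_2 = 2: 51/7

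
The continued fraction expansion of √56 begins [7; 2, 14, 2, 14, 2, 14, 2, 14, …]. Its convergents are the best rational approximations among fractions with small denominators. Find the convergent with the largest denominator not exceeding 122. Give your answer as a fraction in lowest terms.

a_0 = 7: 7/1  (≤ bound)
a_1 = 2: 15/2  (≤ bound)
a_2 = 14: 217/29  (≤ bound)
a_3 = 2: 449/60  (≤ bound)
a_4 = 14: 6503/869  (> 122, stop)

449/60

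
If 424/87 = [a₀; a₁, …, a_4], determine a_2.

Repeatedly divide and take the remainder:
424 = 4·87 + 76, so a_0 = 4
87 = 1·76 + 11, so a_1 = 1
76 = 6·11 + 10, so a_2 = 6

6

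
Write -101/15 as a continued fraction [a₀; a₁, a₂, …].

⌊-101/15⌋ = -7, remainder 4
⌊15/4⌋ = 3, remainder 3
⌊4/3⌋ = 1, remainder 1
⌊3/1⌋ = 3, remainder 0

[-7; 3, 1, 3]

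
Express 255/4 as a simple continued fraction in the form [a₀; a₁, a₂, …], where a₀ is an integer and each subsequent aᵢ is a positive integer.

[63; 1, 3]

255 = 63·4 + 3, so a_0 = 63
4 = 1·3 + 1, so a_1 = 1
3 = 3·1 + 0, so a_2 = 3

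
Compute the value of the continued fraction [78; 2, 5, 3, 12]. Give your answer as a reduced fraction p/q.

33815/431

Starting at the tail and folding back:
Start with 12.
3 + 1/(12/1) = 3 + 1/12 = 37/12
5 + 1/(37/12) = 5 + 12/37 = 197/37
2 + 1/(197/37) = 2 + 37/197 = 431/197
78 + 1/(431/197) = 78 + 197/431 = 33815/431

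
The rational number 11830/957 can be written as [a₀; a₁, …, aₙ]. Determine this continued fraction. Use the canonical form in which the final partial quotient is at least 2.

⌊11830/957⌋ = 12, remainder 346
⌊957/346⌋ = 2, remainder 265
⌊346/265⌋ = 1, remainder 81
⌊265/81⌋ = 3, remainder 22
⌊81/22⌋ = 3, remainder 15
⌊22/15⌋ = 1, remainder 7
⌊15/7⌋ = 2, remainder 1
⌊7/1⌋ = 7, remainder 0

[12; 2, 1, 3, 3, 1, 2, 7]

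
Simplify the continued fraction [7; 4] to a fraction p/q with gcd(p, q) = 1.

29/4

Compute successive convergents:
a_0 = 7: 7/1
a_1 = 4: 29/4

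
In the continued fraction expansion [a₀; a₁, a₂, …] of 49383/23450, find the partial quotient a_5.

54

Run the Euclidean algorithm, recording each quotient:
49383 = 2·23450 + 2483, so a_0 = 2
23450 = 9·2483 + 1103, so a_1 = 9
2483 = 2·1103 + 277, so a_2 = 2
1103 = 3·277 + 272, so a_3 = 3
277 = 1·272 + 5, so a_4 = 1
272 = 54·5 + 2, so a_5 = 54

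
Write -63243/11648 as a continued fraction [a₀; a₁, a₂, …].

[-6; 1, 1, 3, 21, 3, 12, 2]

Run the Euclidean algorithm, recording each quotient:
-63243 ÷ 11648 → quotient -6, remainder 6645
11648 ÷ 6645 → quotient 1, remainder 5003
6645 ÷ 5003 → quotient 1, remainder 1642
5003 ÷ 1642 → quotient 3, remainder 77
1642 ÷ 77 → quotient 21, remainder 25
77 ÷ 25 → quotient 3, remainder 2
25 ÷ 2 → quotient 12, remainder 1
2 ÷ 1 → quotient 2, remainder 0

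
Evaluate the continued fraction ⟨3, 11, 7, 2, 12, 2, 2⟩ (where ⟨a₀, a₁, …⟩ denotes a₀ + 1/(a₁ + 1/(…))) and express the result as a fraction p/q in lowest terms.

33197/10744

Use the convergent recurrence hₖ = aₖ·hₖ₋₁ + hₖ₋₂ (and likewise for the denominators kₖ):
a_0 = 3: 3/1
a_1 = 11: 34/11
a_2 = 7: 241/78
a_3 = 2: 516/167
a_4 = 12: 6433/2082
a_5 = 2: 13382/4331
a_6 = 2: 33197/10744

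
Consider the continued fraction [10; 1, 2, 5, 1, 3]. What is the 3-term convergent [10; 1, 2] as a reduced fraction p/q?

Build up convergents one term at a time:
a_0 = 10: 10/1
a_1 = 1: 11/1
a_2 = 2: 32/3

32/3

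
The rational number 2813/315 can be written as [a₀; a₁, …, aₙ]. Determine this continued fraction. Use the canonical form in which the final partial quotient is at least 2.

[8; 1, 13, 3, 7]

Repeatedly divide and take the remainder:
2813 ÷ 315 → quotient 8, remainder 293
315 ÷ 293 → quotient 1, remainder 22
293 ÷ 22 → quotient 13, remainder 7
22 ÷ 7 → quotient 3, remainder 1
7 ÷ 1 → quotient 7, remainder 0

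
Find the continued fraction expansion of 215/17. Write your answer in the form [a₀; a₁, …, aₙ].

Run the Euclidean algorithm, recording each quotient:
⌊215/17⌋ = 12, remainder 11
⌊17/11⌋ = 1, remainder 6
⌊11/6⌋ = 1, remainder 5
⌊6/5⌋ = 1, remainder 1
⌊5/1⌋ = 5, remainder 0

[12; 1, 1, 1, 5]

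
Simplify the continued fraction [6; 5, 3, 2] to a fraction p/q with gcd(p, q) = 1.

229/37

Collapse the nested fraction from the inside out:
Start with 2.
3 + 1/(2/1) = 3 + 1/2 = 7/2
5 + 1/(7/2) = 5 + 2/7 = 37/7
6 + 1/(37/7) = 6 + 7/37 = 229/37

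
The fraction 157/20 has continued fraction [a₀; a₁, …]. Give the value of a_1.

1

⌊157/20⌋ = 7, remainder 17
⌊20/17⌋ = 1, remainder 3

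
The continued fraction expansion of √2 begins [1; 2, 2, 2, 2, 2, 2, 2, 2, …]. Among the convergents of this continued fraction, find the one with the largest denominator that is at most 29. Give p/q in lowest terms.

a_0 = 1: 1/1  (≤ bound)
a_1 = 2: 3/2  (≤ bound)
a_2 = 2: 7/5  (≤ bound)
a_3 = 2: 17/12  (≤ bound)
a_4 = 2: 41/29  (≤ bound)
a_5 = 2: 99/70  (> 29, stop)

41/29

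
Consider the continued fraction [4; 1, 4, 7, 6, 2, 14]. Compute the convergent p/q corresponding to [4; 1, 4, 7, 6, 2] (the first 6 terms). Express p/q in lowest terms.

Starting at the tail and folding back:
Start with 2.
6 + 1/(2/1) = 6 + 1/2 = 13/2
7 + 1/(13/2) = 7 + 2/13 = 93/13
4 + 1/(93/13) = 4 + 13/93 = 385/93
1 + 1/(385/93) = 1 + 93/385 = 478/385
4 + 1/(478/385) = 4 + 385/478 = 2297/478

2297/478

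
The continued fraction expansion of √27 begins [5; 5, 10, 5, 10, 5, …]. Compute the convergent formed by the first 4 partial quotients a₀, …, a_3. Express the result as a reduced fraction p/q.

1351/260

Start with 5.
10 + 1/(5/1) = 10 + 1/5 = 51/5
5 + 1/(51/5) = 5 + 5/51 = 260/51
5 + 1/(260/51) = 5 + 51/260 = 1351/260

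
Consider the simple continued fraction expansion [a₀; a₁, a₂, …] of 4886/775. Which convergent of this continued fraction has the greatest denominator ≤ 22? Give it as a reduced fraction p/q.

82/13

List convergents until the denominator exceeds the bound:
a_0 = 6: 6/1  (≤ bound)
a_1 = 3: 19/3  (≤ bound)
a_2 = 3: 63/10  (≤ bound)
a_3 = 1: 82/13  (≤ bound)
a_4 = 1: 145/23  (> 22, stop)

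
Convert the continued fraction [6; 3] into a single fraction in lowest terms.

a_0 = 6: 6/1
a_1 = 3: 19/3

19/3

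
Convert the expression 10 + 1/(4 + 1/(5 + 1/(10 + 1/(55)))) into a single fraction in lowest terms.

120720/11791

a_0 = 10: 10/1
a_1 = 4: 41/4
a_2 = 5: 215/21
a_3 = 10: 2191/214
a_4 = 55: 120720/11791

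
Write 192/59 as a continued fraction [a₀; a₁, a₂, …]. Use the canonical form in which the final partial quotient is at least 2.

[3; 3, 1, 14]

Repeatedly divide and take the remainder:
⌊192/59⌋ = 3, remainder 15
⌊59/15⌋ = 3, remainder 14
⌊15/14⌋ = 1, remainder 1
⌊14/1⌋ = 14, remainder 0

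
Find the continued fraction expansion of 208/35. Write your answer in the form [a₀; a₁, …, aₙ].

[5; 1, 16, 2]

Run the Euclidean algorithm, recording each quotient:
⌊208/35⌋ = 5, remainder 33
⌊35/33⌋ = 1, remainder 2
⌊33/2⌋ = 16, remainder 1
⌊2/1⌋ = 2, remainder 0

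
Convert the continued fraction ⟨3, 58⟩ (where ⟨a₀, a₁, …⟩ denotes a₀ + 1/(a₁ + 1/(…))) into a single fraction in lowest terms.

175/58

a_0 = 3: 3/1
a_1 = 58: 175/58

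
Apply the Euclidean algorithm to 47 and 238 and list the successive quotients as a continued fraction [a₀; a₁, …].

[0; 5, 15, 1, 2]

Apply division with remainder until the remainder is 0:
47 = 0·238 + 47, so a_0 = 0
238 = 5·47 + 3, so a_1 = 5
47 = 15·3 + 2, so a_2 = 15
3 = 1·2 + 1, so a_3 = 1
2 = 2·1 + 0, so a_4 = 2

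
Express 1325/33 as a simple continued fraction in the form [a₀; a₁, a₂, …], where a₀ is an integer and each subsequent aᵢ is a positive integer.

[40; 6, 1, 1, 2]

Repeatedly divide and take the remainder:
1325 ÷ 33 → quotient 40, remainder 5
33 ÷ 5 → quotient 6, remainder 3
5 ÷ 3 → quotient 1, remainder 2
3 ÷ 2 → quotient 1, remainder 1
2 ÷ 1 → quotient 2, remainder 0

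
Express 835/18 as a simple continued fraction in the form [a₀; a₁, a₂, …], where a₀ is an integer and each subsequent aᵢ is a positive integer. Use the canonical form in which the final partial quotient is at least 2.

Repeatedly divide and take the remainder:
835 = 46·18 + 7, so a_0 = 46
18 = 2·7 + 4, so a_1 = 2
7 = 1·4 + 3, so a_2 = 1
4 = 1·3 + 1, so a_3 = 1
3 = 3·1 + 0, so a_4 = 3

[46; 2, 1, 1, 3]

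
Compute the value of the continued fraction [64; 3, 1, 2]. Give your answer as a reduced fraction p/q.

707/11

Work from the innermost term outward:
Start with 2.
1 + 1/(2/1) = 1 + 1/2 = 3/2
3 + 1/(3/2) = 3 + 2/3 = 11/3
64 + 1/(11/3) = 64 + 3/11 = 707/11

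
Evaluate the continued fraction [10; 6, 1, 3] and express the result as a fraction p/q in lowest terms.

a_0 = 10: 10/1
a_1 = 6: 61/6
a_2 = 1: 71/7
a_3 = 3: 274/27

274/27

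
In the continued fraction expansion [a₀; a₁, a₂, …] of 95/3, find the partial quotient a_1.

Apply division with remainder until the remainder is 0:
95 = 31·3 + 2, so a_0 = 31
3 = 1·2 + 1, so a_1 = 1

1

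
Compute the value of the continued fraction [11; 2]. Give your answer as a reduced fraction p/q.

23/2

Compute successive convergents:
a_0 = 11: 11/1
a_1 = 2: 23/2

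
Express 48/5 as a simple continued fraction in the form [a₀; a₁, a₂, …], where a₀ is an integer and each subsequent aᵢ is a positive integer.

[9; 1, 1, 2]

Apply division with remainder until the remainder is 0:
48 = 9·5 + 3, so a_0 = 9
5 = 1·3 + 2, so a_1 = 1
3 = 1·2 + 1, so a_2 = 1
2 = 2·1 + 0, so a_3 = 2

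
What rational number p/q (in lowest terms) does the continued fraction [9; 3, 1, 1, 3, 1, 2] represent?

Starting at the tail and folding back:
Start with 2.
1 + 1/(2/1) = 1 + 1/2 = 3/2
3 + 1/(3/2) = 3 + 2/3 = 11/3
1 + 1/(11/3) = 1 + 3/11 = 14/11
1 + 1/(14/11) = 1 + 11/14 = 25/14
3 + 1/(25/14) = 3 + 14/25 = 89/25
9 + 1/(89/25) = 9 + 25/89 = 826/89

826/89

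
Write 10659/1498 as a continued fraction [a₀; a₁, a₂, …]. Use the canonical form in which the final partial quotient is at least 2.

[7; 8, 1, 1, 1, 13, 1, 3]

10659 = 7·1498 + 173, so a_0 = 7
1498 = 8·173 + 114, so a_1 = 8
173 = 1·114 + 59, so a_2 = 1
114 = 1·59 + 55, so a_3 = 1
59 = 1·55 + 4, so a_4 = 1
55 = 13·4 + 3, so a_5 = 13
4 = 1·3 + 1, so a_6 = 1
3 = 3·1 + 0, so a_7 = 3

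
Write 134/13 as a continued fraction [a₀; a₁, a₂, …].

134 = 10·13 + 4, so a_0 = 10
13 = 3·4 + 1, so a_1 = 3
4 = 4·1 + 0, so a_2 = 4

[10; 3, 4]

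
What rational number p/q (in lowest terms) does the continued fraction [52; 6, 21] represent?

Start with 21.
6 + 1/(21/1) = 6 + 1/21 = 127/21
52 + 1/(127/21) = 52 + 21/127 = 6625/127

6625/127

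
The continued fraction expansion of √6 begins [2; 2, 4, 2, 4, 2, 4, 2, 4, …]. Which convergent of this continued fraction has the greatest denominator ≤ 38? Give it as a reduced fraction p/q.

List convergents until the denominator exceeds the bound:
a_0 = 2: 2/1  (≤ bound)
a_1 = 2: 5/2  (≤ bound)
a_2 = 4: 22/9  (≤ bound)
a_3 = 2: 49/20  (≤ bound)
a_4 = 4: 218/89  (> 38, stop)

49/20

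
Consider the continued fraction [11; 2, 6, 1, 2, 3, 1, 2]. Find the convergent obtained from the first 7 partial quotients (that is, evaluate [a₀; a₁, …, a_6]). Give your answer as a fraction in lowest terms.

2144/187

Compute successive convergents:
a_0 = 11: 11/1
a_1 = 2: 23/2
a_2 = 6: 149/13
a_3 = 1: 172/15
a_4 = 2: 493/43
a_5 = 3: 1651/144
a_6 = 1: 2144/187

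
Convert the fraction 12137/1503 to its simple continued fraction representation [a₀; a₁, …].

12137 = 8·1503 + 113, so a_0 = 8
1503 = 13·113 + 34, so a_1 = 13
113 = 3·34 + 11, so a_2 = 3
34 = 3·11 + 1, so a_3 = 3
11 = 11·1 + 0, so a_4 = 11

[8; 13, 3, 3, 11]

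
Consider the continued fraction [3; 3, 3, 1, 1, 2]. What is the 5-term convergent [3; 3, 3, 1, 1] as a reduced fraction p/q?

a_0 = 3: 3/1
a_1 = 3: 10/3
a_2 = 3: 33/10
a_3 = 1: 43/13
a_4 = 1: 76/23

76/23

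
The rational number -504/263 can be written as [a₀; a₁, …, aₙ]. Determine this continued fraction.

Run the Euclidean algorithm, recording each quotient:
-504 = -2·263 + 22, so a_0 = -2
263 = 11·22 + 21, so a_1 = 11
22 = 1·21 + 1, so a_2 = 1
21 = 21·1 + 0, so a_3 = 21

[-2; 11, 1, 21]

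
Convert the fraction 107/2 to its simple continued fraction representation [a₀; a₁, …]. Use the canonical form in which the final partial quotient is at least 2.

107 = 53·2 + 1, so a_0 = 53
2 = 2·1 + 0, so a_1 = 2

[53; 2]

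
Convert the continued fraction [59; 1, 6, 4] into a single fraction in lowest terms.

1736/29

Work from the innermost term outward:
Start with 4.
6 + 1/(4/1) = 6 + 1/4 = 25/4
1 + 1/(25/4) = 1 + 4/25 = 29/25
59 + 1/(29/25) = 59 + 25/29 = 1736/29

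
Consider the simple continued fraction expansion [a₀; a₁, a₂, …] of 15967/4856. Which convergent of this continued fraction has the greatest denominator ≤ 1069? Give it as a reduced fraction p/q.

2956/899

a_0 = 3: 3/1  (≤ bound)
a_1 = 3: 10/3  (≤ bound)
a_2 = 2: 23/7  (≤ bound)
a_3 = 8: 194/59  (≤ bound)
a_4 = 7: 1381/420  (≤ bound)
a_5 = 2: 2956/899  (≤ bound)
a_6 = 1: 4337/1319  (> 1069, stop)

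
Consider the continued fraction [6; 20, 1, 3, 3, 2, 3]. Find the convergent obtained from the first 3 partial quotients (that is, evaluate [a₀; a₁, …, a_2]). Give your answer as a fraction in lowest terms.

Start with 1.
20 + 1/(1/1) = 20 + 1/1 = 21/1
6 + 1/(21/1) = 6 + 1/21 = 127/21

127/21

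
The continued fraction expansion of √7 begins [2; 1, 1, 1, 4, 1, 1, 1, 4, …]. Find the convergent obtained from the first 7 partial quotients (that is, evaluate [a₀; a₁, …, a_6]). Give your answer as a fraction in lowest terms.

82/31

Start with 1.
1 + 1/(1/1) = 1 + 1/1 = 2/1
4 + 1/(2/1) = 4 + 1/2 = 9/2
1 + 1/(9/2) = 1 + 2/9 = 11/9
1 + 1/(11/9) = 1 + 9/11 = 20/11
1 + 1/(20/11) = 1 + 11/20 = 31/20
2 + 1/(31/20) = 2 + 20/31 = 82/31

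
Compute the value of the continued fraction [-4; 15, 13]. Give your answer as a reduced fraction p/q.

-771/196

a_0 = -4: -4/1
a_1 = 15: -59/15
a_2 = 13: -771/196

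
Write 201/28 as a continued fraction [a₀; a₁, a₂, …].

⌊201/28⌋ = 7, remainder 5
⌊28/5⌋ = 5, remainder 3
⌊5/3⌋ = 1, remainder 2
⌊3/2⌋ = 1, remainder 1
⌊2/1⌋ = 2, remainder 0

[7; 5, 1, 1, 2]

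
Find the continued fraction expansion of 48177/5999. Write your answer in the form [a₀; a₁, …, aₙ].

[8; 32, 2, 2, 1, 12, 2]

48177 = 8·5999 + 185, so a_0 = 8
5999 = 32·185 + 79, so a_1 = 32
185 = 2·79 + 27, so a_2 = 2
79 = 2·27 + 25, so a_3 = 2
27 = 1·25 + 2, so a_4 = 1
25 = 12·2 + 1, so a_5 = 12
2 = 2·1 + 0, so a_6 = 2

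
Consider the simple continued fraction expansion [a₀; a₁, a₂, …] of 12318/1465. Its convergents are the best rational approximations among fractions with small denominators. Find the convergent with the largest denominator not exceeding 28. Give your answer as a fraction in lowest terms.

185/22

a_0 = 8: 8/1  (≤ bound)
a_1 = 2: 17/2  (≤ bound)
a_2 = 2: 42/5  (≤ bound)
a_3 = 4: 185/22  (≤ bound)
a_4 = 2: 412/49  (> 28, stop)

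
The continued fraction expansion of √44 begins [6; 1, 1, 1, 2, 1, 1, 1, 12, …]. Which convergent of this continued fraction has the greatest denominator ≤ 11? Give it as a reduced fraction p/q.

73/11

List convergents until the denominator exceeds the bound:
a_0 = 6: 6/1  (≤ bound)
a_1 = 1: 7/1  (≤ bound)
a_2 = 1: 13/2  (≤ bound)
a_3 = 1: 20/3  (≤ bound)
a_4 = 2: 53/8  (≤ bound)
a_5 = 1: 73/11  (≤ bound)
a_6 = 1: 126/19  (> 11, stop)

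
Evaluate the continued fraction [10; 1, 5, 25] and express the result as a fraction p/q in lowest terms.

1636/151

Start with 25.
5 + 1/(25/1) = 5 + 1/25 = 126/25
1 + 1/(126/25) = 1 + 25/126 = 151/126
10 + 1/(151/126) = 10 + 126/151 = 1636/151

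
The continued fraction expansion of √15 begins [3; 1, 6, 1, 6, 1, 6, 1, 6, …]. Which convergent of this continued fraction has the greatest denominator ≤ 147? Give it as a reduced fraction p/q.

244/63

List convergents until the denominator exceeds the bound:
a_0 = 3: 3/1  (≤ bound)
a_1 = 1: 4/1  (≤ bound)
a_2 = 6: 27/7  (≤ bound)
a_3 = 1: 31/8  (≤ bound)
a_4 = 6: 213/55  (≤ bound)
a_5 = 1: 244/63  (≤ bound)
a_6 = 6: 1677/433  (> 147, stop)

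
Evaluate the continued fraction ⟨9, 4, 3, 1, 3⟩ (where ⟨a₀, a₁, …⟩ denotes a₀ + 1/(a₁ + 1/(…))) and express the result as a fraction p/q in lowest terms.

Starting at the tail and folding back:
Start with 3.
1 + 1/(3/1) = 1 + 1/3 = 4/3
3 + 1/(4/3) = 3 + 3/4 = 15/4
4 + 1/(15/4) = 4 + 4/15 = 64/15
9 + 1/(64/15) = 9 + 15/64 = 591/64

591/64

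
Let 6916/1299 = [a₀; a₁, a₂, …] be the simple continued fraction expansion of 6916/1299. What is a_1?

3

6916 ÷ 1299 → quotient 5, remainder 421
1299 ÷ 421 → quotient 3, remainder 36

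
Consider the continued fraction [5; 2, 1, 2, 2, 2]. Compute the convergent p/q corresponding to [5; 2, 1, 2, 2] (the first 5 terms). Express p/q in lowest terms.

a_0 = 5: 5/1
a_1 = 2: 11/2
a_2 = 1: 16/3
a_3 = 2: 43/8
a_4 = 2: 102/19

102/19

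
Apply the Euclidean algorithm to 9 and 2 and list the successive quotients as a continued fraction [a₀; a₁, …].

Apply division with remainder until the remainder is 0:
9 = 4·2 + 1, so a_0 = 4
2 = 2·1 + 0, so a_1 = 2

[4; 2]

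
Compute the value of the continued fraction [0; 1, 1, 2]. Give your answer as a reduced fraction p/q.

3/5

Starting at the tail and folding back:
Start with 2.
1 + 1/(2/1) = 1 + 1/2 = 3/2
1 + 1/(3/2) = 1 + 2/3 = 5/3
0 + 1/(5/3) = 0 + 3/5 = 3/5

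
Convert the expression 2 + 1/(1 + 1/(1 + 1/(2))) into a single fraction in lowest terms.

Starting at the tail and folding back:
Start with 2.
1 + 1/(2/1) = 1 + 1/2 = 3/2
1 + 1/(3/2) = 1 + 2/3 = 5/3
2 + 1/(5/3) = 2 + 3/5 = 13/5

13/5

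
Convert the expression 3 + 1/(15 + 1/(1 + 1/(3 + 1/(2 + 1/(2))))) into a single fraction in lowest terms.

a_0 = 3: 3/1
a_1 = 15: 46/15
a_2 = 1: 49/16
a_3 = 3: 193/63
a_4 = 2: 435/142
a_5 = 2: 1063/347

1063/347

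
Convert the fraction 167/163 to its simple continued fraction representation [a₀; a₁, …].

Repeatedly divide and take the remainder:
167 ÷ 163 → quotient 1, remainder 4
163 ÷ 4 → quotient 40, remainder 3
4 ÷ 3 → quotient 1, remainder 1
3 ÷ 1 → quotient 3, remainder 0

[1; 40, 1, 3]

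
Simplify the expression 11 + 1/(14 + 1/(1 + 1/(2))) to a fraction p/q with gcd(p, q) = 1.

Build up convergents one term at a time:
a_0 = 11: 11/1
a_1 = 14: 155/14
a_2 = 1: 166/15
a_3 = 2: 487/44

487/44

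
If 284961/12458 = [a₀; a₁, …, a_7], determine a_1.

284961 = 22·12458 + 10885, so a_0 = 22
12458 = 1·10885 + 1573, so a_1 = 1

1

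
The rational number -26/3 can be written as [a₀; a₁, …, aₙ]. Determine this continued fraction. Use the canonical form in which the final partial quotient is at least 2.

⌊-26/3⌋ = -9, remainder 1
⌊3/1⌋ = 3, remainder 0

[-9; 3]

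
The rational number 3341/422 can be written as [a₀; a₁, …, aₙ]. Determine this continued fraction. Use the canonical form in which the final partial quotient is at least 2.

[7; 1, 11, 17, 2]

⌊3341/422⌋ = 7, remainder 387
⌊422/387⌋ = 1, remainder 35
⌊387/35⌋ = 11, remainder 2
⌊35/2⌋ = 17, remainder 1
⌊2/1⌋ = 2, remainder 0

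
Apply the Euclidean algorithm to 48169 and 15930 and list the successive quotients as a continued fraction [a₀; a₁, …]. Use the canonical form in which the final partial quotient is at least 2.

Apply division with remainder until the remainder is 0:
48169 = 3·15930 + 379, so a_0 = 3
15930 = 42·379 + 12, so a_1 = 42
379 = 31·12 + 7, so a_2 = 31
12 = 1·7 + 5, so a_3 = 1
7 = 1·5 + 2, so a_4 = 1
5 = 2·2 + 1, so a_5 = 2
2 = 2·1 + 0, so a_6 = 2

[3; 42, 31, 1, 1, 2, 2]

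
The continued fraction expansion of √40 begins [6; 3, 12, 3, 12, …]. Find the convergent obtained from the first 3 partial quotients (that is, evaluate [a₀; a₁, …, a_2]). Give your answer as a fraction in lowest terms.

Start with 12.
3 + 1/(12/1) = 3 + 1/12 = 37/12
6 + 1/(37/12) = 6 + 12/37 = 234/37

234/37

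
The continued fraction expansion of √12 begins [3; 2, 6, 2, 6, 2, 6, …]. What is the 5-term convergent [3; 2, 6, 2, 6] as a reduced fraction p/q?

627/181

Collapse the nested fraction from the inside out:
Start with 6.
2 + 1/(6/1) = 2 + 1/6 = 13/6
6 + 1/(13/6) = 6 + 6/13 = 84/13
2 + 1/(84/13) = 2 + 13/84 = 181/84
3 + 1/(181/84) = 3 + 84/181 = 627/181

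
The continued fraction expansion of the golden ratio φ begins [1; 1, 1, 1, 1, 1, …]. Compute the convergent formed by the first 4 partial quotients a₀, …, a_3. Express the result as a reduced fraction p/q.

5/3

Collapse the nested fraction from the inside out:
Start with 1.
1 + 1/(1/1) = 1 + 1/1 = 2/1
1 + 1/(2/1) = 1 + 1/2 = 3/2
1 + 1/(3/2) = 1 + 2/3 = 5/3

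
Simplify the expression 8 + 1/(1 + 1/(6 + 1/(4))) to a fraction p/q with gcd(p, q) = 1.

a_0 = 8: 8/1
a_1 = 1: 9/1
a_2 = 6: 62/7
a_3 = 4: 257/29

257/29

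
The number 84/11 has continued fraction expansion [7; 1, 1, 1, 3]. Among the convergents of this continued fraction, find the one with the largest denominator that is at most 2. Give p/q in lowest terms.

15/2

List convergents until the denominator exceeds the bound:
a_0 = 7: 7/1  (≤ bound)
a_1 = 1: 8/1  (≤ bound)
a_2 = 1: 15/2  (≤ bound)
a_3 = 1: 23/3  (> 2, stop)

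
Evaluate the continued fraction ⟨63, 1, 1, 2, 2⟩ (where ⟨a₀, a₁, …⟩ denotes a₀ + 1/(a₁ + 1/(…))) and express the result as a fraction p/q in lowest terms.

763/12

Build up convergents one term at a time:
a_0 = 63: 63/1
a_1 = 1: 64/1
a_2 = 1: 127/2
a_3 = 2: 318/5
a_4 = 2: 763/12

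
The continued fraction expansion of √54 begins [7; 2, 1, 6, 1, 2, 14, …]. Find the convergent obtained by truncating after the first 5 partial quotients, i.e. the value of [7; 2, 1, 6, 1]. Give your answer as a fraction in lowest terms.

169/23

Work from the innermost term outward:
Start with 1.
6 + 1/(1/1) = 6 + 1/1 = 7/1
1 + 1/(7/1) = 1 + 1/7 = 8/7
2 + 1/(8/7) = 2 + 7/8 = 23/8
7 + 1/(23/8) = 7 + 8/23 = 169/23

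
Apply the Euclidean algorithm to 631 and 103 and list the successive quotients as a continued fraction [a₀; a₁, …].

[6; 7, 1, 12]

631 = 6·103 + 13, so a_0 = 6
103 = 7·13 + 12, so a_1 = 7
13 = 1·12 + 1, so a_2 = 1
12 = 12·1 + 0, so a_3 = 12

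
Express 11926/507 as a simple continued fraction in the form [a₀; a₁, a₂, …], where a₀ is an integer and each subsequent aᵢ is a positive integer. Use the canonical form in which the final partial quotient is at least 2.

Run the Euclidean algorithm, recording each quotient:
⌊11926/507⌋ = 23, remainder 265
⌊507/265⌋ = 1, remainder 242
⌊265/242⌋ = 1, remainder 23
⌊242/23⌋ = 10, remainder 12
⌊23/12⌋ = 1, remainder 11
⌊12/11⌋ = 1, remainder 1
⌊11/1⌋ = 11, remainder 0

[23; 1, 1, 10, 1, 1, 11]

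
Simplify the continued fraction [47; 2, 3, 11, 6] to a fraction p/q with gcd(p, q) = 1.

Starting at the tail and folding back:
Start with 6.
11 + 1/(6/1) = 11 + 1/6 = 67/6
3 + 1/(67/6) = 3 + 6/67 = 207/67
2 + 1/(207/67) = 2 + 67/207 = 481/207
47 + 1/(481/207) = 47 + 207/481 = 22814/481

22814/481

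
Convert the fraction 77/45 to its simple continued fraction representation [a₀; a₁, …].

Repeatedly divide and take the remainder:
77 = 1·45 + 32, so a_0 = 1
45 = 1·32 + 13, so a_1 = 1
32 = 2·13 + 6, so a_2 = 2
13 = 2·6 + 1, so a_3 = 2
6 = 6·1 + 0, so a_4 = 6

[1; 1, 2, 2, 6]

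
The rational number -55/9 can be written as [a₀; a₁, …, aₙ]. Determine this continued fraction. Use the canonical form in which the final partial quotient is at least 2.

[-7; 1, 8]

Repeatedly divide and take the remainder:
⌊-55/9⌋ = -7, remainder 8
⌊9/8⌋ = 1, remainder 1
⌊8/1⌋ = 8, remainder 0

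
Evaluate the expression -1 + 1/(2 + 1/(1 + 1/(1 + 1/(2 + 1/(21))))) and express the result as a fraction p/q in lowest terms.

-171/278

Start with 21.
2 + 1/(21/1) = 2 + 1/21 = 43/21
1 + 1/(43/21) = 1 + 21/43 = 64/43
1 + 1/(64/43) = 1 + 43/64 = 107/64
2 + 1/(107/64) = 2 + 64/107 = 278/107
-1 + 1/(278/107) = -1 + 107/278 = -171/278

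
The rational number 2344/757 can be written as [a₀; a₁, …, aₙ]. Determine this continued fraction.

[3; 10, 2, 1, 2, 2, 1, 2]

Repeatedly divide and take the remainder:
2344 ÷ 757 → quotient 3, remainder 73
757 ÷ 73 → quotient 10, remainder 27
73 ÷ 27 → quotient 2, remainder 19
27 ÷ 19 → quotient 1, remainder 8
19 ÷ 8 → quotient 2, remainder 3
8 ÷ 3 → quotient 2, remainder 2
3 ÷ 2 → quotient 1, remainder 1
2 ÷ 1 → quotient 2, remainder 0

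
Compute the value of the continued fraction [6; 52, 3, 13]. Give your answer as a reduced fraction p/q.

12598/2093

a_0 = 6: 6/1
a_1 = 52: 313/52
a_2 = 3: 945/157
a_3 = 13: 12598/2093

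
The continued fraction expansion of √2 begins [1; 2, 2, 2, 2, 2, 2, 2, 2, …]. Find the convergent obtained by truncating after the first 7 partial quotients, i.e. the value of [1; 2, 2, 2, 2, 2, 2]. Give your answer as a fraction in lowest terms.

a_0 = 1: 1/1
a_1 = 2: 3/2
a_2 = 2: 7/5
a_3 = 2: 17/12
a_4 = 2: 41/29
a_5 = 2: 99/70
a_6 = 2: 239/169

239/169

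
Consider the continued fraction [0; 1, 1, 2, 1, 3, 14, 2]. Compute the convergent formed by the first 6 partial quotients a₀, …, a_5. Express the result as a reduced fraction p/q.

Start with 3.
1 + 1/(3/1) = 1 + 1/3 = 4/3
2 + 1/(4/3) = 2 + 3/4 = 11/4
1 + 1/(11/4) = 1 + 4/11 = 15/11
1 + 1/(15/11) = 1 + 11/15 = 26/15
0 + 1/(26/15) = 0 + 15/26 = 15/26

15/26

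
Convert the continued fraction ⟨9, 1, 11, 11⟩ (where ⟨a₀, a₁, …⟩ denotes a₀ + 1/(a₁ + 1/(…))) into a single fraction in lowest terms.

Start with 11.
11 + 1/(11/1) = 11 + 1/11 = 122/11
1 + 1/(122/11) = 1 + 11/122 = 133/122
9 + 1/(133/122) = 9 + 122/133 = 1319/133

1319/133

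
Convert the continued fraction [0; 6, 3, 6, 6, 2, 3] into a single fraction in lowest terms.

876/5533

Start with 3.
2 + 1/(3/1) = 2 + 1/3 = 7/3
6 + 1/(7/3) = 6 + 3/7 = 45/7
6 + 1/(45/7) = 6 + 7/45 = 277/45
3 + 1/(277/45) = 3 + 45/277 = 876/277
6 + 1/(876/277) = 6 + 277/876 = 5533/876
0 + 1/(5533/876) = 0 + 876/5533 = 876/5533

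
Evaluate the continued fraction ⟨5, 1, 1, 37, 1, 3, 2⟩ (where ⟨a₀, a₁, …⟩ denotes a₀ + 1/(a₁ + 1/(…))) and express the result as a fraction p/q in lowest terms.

3794/689

a_0 = 5: 5/1
a_1 = 1: 6/1
a_2 = 1: 11/2
a_3 = 37: 413/75
a_4 = 1: 424/77
a_5 = 3: 1685/306
a_6 = 2: 3794/689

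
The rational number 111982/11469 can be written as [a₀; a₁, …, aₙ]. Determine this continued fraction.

Apply division with remainder until the remainder is 0:
111982 = 9·11469 + 8761, so a_0 = 9
11469 = 1·8761 + 2708, so a_1 = 1
8761 = 3·2708 + 637, so a_2 = 3
2708 = 4·637 + 160, so a_3 = 4
637 = 3·160 + 157, so a_4 = 3
160 = 1·157 + 3, so a_5 = 1
157 = 52·3 + 1, so a_6 = 52
3 = 3·1 + 0, so a_7 = 3

[9; 1, 3, 4, 3, 1, 52, 3]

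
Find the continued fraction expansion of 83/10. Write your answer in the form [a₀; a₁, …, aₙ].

[8; 3, 3]

Run the Euclidean algorithm, recording each quotient:
83 ÷ 10 → quotient 8, remainder 3
10 ÷ 3 → quotient 3, remainder 1
3 ÷ 1 → quotient 3, remainder 0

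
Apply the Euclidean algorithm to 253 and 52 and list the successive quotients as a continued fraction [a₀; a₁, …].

[4; 1, 6, 2, 3]

253 = 4·52 + 45, so a_0 = 4
52 = 1·45 + 7, so a_1 = 1
45 = 6·7 + 3, so a_2 = 6
7 = 2·3 + 1, so a_3 = 2
3 = 3·1 + 0, so a_4 = 3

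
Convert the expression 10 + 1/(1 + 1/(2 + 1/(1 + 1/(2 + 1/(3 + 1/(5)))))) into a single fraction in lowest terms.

a_0 = 10: 10/1
a_1 = 1: 11/1
a_2 = 2: 32/3
a_3 = 1: 43/4
a_4 = 2: 118/11
a_5 = 3: 397/37
a_6 = 5: 2103/196

2103/196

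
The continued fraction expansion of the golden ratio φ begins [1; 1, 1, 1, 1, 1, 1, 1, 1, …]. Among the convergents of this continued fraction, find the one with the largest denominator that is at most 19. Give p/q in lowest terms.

a_0 = 1: 1/1  (≤ bound)
a_1 = 1: 2/1  (≤ bound)
a_2 = 1: 3/2  (≤ bound)
a_3 = 1: 5/3  (≤ bound)
a_4 = 1: 8/5  (≤ bound)
a_5 = 1: 13/8  (≤ bound)
a_6 = 1: 21/13  (≤ bound)
a_7 = 1: 34/21  (> 19, stop)

21/13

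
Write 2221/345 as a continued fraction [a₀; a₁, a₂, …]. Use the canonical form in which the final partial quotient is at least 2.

[6; 2, 3, 1, 1, 21]

Apply division with remainder until the remainder is 0:
2221 ÷ 345 → quotient 6, remainder 151
345 ÷ 151 → quotient 2, remainder 43
151 ÷ 43 → quotient 3, remainder 22
43 ÷ 22 → quotient 1, remainder 21
22 ÷ 21 → quotient 1, remainder 1
21 ÷ 1 → quotient 21, remainder 0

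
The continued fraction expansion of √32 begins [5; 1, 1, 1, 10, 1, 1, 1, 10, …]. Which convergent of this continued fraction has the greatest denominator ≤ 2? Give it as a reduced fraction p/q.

a_0 = 5: 5/1  (≤ bound)
a_1 = 1: 6/1  (≤ bound)
a_2 = 1: 11/2  (≤ bound)
a_3 = 1: 17/3  (> 2, stop)

11/2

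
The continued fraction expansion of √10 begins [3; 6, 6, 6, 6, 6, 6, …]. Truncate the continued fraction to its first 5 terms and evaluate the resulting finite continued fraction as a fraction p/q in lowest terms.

4443/1405

a_0 = 3: 3/1
a_1 = 6: 19/6
a_2 = 6: 117/37
a_3 = 6: 721/228
a_4 = 6: 4443/1405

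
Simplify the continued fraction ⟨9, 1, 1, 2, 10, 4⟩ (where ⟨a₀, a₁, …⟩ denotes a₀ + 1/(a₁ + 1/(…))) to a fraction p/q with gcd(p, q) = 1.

2044/213

Work from the innermost term outward:
Start with 4.
10 + 1/(4/1) = 10 + 1/4 = 41/4
2 + 1/(41/4) = 2 + 4/41 = 86/41
1 + 1/(86/41) = 1 + 41/86 = 127/86
1 + 1/(127/86) = 1 + 86/127 = 213/127
9 + 1/(213/127) = 9 + 127/213 = 2044/213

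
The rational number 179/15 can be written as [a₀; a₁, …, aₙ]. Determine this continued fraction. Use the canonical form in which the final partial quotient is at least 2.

[11; 1, 14]

179 = 11·15 + 14, so a_0 = 11
15 = 1·14 + 1, so a_1 = 1
14 = 14·1 + 0, so a_2 = 14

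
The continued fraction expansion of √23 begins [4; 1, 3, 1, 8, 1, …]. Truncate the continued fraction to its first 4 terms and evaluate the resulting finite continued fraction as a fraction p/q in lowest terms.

Start with 1.
3 + 1/(1/1) = 3 + 1/1 = 4/1
1 + 1/(4/1) = 1 + 1/4 = 5/4
4 + 1/(5/4) = 4 + 4/5 = 24/5

24/5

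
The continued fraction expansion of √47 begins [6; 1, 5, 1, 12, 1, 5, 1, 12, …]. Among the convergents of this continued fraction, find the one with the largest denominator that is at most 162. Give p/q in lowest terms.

a_0 = 6: 6/1  (≤ bound)
a_1 = 1: 7/1  (≤ bound)
a_2 = 5: 41/6  (≤ bound)
a_3 = 1: 48/7  (≤ bound)
a_4 = 12: 617/90  (≤ bound)
a_5 = 1: 665/97  (≤ bound)
a_6 = 5: 3942/575  (> 162, stop)

665/97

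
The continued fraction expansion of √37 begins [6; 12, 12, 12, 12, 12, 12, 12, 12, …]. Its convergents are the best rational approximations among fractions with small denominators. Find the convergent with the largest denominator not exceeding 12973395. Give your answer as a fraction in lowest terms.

List convergents until the denominator exceeds the bound:
a_0 = 6: 6/1  (≤ bound)
a_1 = 12: 73/12  (≤ bound)
a_2 = 12: 882/145  (≤ bound)
a_3 = 12: 10657/1752  (≤ bound)
a_4 = 12: 128766/21169  (≤ bound)
a_5 = 12: 1555849/255780  (≤ bound)
a_6 = 12: 18798954/3090529  (≤ bound)
a_7 = 12: 227143297/37342128  (> 12973395, stop)

18798954/3090529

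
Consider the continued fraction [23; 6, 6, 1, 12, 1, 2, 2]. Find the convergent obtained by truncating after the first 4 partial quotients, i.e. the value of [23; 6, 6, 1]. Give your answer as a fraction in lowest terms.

Build up convergents one term at a time:
a_0 = 23: 23/1
a_1 = 6: 139/6
a_2 = 6: 857/37
a_3 = 1: 996/43

996/43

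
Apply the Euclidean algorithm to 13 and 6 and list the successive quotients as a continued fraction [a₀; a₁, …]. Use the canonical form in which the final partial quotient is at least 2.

13 ÷ 6 → quotient 2, remainder 1
6 ÷ 1 → quotient 6, remainder 0

[2; 6]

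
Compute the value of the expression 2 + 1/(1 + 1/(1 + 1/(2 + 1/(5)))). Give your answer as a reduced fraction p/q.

Start with 5.
2 + 1/(5/1) = 2 + 1/5 = 11/5
1 + 1/(11/5) = 1 + 5/11 = 16/11
1 + 1/(16/11) = 1 + 11/16 = 27/16
2 + 1/(27/16) = 2 + 16/27 = 70/27

70/27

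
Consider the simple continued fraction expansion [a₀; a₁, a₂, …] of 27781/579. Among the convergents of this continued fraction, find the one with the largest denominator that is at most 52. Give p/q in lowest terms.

2495/52

List convergents until the denominator exceeds the bound:
a_0 = 47: 47/1  (≤ bound)
a_1 = 1: 48/1  (≤ bound)
a_2 = 51: 2495/52  (≤ bound)
a_3 = 1: 2543/53  (> 52, stop)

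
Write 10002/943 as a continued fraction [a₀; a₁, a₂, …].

Repeatedly divide and take the remainder:
10002 = 10·943 + 572, so a_0 = 10
943 = 1·572 + 371, so a_1 = 1
572 = 1·371 + 201, so a_2 = 1
371 = 1·201 + 170, so a_3 = 1
201 = 1·170 + 31, so a_4 = 1
170 = 5·31 + 15, so a_5 = 5
31 = 2·15 + 1, so a_6 = 2
15 = 15·1 + 0, so a_7 = 15

[10; 1, 1, 1, 1, 5, 2, 15]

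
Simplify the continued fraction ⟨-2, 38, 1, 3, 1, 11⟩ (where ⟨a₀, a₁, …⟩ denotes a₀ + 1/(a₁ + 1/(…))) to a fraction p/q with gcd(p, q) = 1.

-4519/2289

a_0 = -2: -2/1
a_1 = 38: -75/38
a_2 = 1: -77/39
a_3 = 3: -306/155
a_4 = 1: -383/194
a_5 = 11: -4519/2289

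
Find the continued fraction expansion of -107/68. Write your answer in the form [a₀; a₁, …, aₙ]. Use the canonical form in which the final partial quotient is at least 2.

Repeatedly divide and take the remainder:
-107 ÷ 68 → quotient -2, remainder 29
68 ÷ 29 → quotient 2, remainder 10
29 ÷ 10 → quotient 2, remainder 9
10 ÷ 9 → quotient 1, remainder 1
9 ÷ 1 → quotient 9, remainder 0

[-2; 2, 2, 1, 9]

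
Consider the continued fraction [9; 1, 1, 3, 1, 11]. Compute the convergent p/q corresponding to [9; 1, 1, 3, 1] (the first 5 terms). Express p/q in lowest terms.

86/9

Work from the innermost term outward:
Start with 1.
3 + 1/(1/1) = 3 + 1/1 = 4/1
1 + 1/(4/1) = 1 + 1/4 = 5/4
1 + 1/(5/4) = 1 + 4/5 = 9/5
9 + 1/(9/5) = 9 + 5/9 = 86/9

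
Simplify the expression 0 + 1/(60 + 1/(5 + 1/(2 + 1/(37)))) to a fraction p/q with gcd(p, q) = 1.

Start with 37.
2 + 1/(37/1) = 2 + 1/37 = 75/37
5 + 1/(75/37) = 5 + 37/75 = 412/75
60 + 1/(412/75) = 60 + 75/412 = 24795/412
0 + 1/(24795/412) = 0 + 412/24795 = 412/24795

412/24795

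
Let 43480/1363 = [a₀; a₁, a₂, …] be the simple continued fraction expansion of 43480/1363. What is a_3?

45

43480 = 31·1363 + 1227, so a_0 = 31
1363 = 1·1227 + 136, so a_1 = 1
1227 = 9·136 + 3, so a_2 = 9
136 = 45·3 + 1, so a_3 = 45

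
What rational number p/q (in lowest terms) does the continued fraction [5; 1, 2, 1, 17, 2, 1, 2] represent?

Work from the innermost term outward:
Start with 2.
1 + 1/(2/1) = 1 + 1/2 = 3/2
2 + 1/(3/2) = 2 + 2/3 = 8/3
17 + 1/(8/3) = 17 + 3/8 = 139/8
1 + 1/(139/8) = 1 + 8/139 = 147/139
2 + 1/(147/139) = 2 + 139/147 = 433/147
1 + 1/(433/147) = 1 + 147/433 = 580/433
5 + 1/(580/433) = 5 + 433/580 = 3333/580

3333/580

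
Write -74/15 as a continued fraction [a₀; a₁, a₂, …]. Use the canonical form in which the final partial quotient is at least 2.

Apply division with remainder until the remainder is 0:
⌊-74/15⌋ = -5, remainder 1
⌊15/1⌋ = 15, remainder 0

[-5; 15]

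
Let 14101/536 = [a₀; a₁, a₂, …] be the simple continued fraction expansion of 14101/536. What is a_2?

4

⌊14101/536⌋ = 26, remainder 165
⌊536/165⌋ = 3, remainder 41
⌊165/41⌋ = 4, remainder 1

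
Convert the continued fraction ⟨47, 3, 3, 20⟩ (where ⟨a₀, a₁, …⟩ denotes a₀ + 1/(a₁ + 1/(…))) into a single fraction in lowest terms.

9602/203

Start with 20.
3 + 1/(20/1) = 3 + 1/20 = 61/20
3 + 1/(61/20) = 3 + 20/61 = 203/61
47 + 1/(203/61) = 47 + 61/203 = 9602/203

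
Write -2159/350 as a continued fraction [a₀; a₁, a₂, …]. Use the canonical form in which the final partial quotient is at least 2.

⌊-2159/350⌋ = -7, remainder 291
⌊350/291⌋ = 1, remainder 59
⌊291/59⌋ = 4, remainder 55
⌊59/55⌋ = 1, remainder 4
⌊55/4⌋ = 13, remainder 3
⌊4/3⌋ = 1, remainder 1
⌊3/1⌋ = 3, remainder 0

[-7; 1, 4, 1, 13, 1, 3]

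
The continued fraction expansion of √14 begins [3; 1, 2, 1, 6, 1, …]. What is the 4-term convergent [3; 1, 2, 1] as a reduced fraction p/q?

15/4

Collapse the nested fraction from the inside out:
Start with 1.
2 + 1/(1/1) = 2 + 1/1 = 3/1
1 + 1/(3/1) = 1 + 1/3 = 4/3
3 + 1/(4/3) = 3 + 3/4 = 15/4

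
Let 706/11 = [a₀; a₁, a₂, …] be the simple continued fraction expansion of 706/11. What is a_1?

5

⌊706/11⌋ = 64, remainder 2
⌊11/2⌋ = 5, remainder 1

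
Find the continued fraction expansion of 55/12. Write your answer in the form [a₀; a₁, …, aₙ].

⌊55/12⌋ = 4, remainder 7
⌊12/7⌋ = 1, remainder 5
⌊7/5⌋ = 1, remainder 2
⌊5/2⌋ = 2, remainder 1
⌊2/1⌋ = 2, remainder 0

[4; 1, 1, 2, 2]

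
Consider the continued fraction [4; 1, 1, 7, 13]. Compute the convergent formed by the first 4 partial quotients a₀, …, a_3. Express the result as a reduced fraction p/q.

68/15

Work from the innermost term outward:
Start with 7.
1 + 1/(7/1) = 1 + 1/7 = 8/7
1 + 1/(8/7) = 1 + 7/8 = 15/8
4 + 1/(15/8) = 4 + 8/15 = 68/15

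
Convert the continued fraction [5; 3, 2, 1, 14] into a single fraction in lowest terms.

779/147

Use the convergent recurrence hₖ = aₖ·hₖ₋₁ + hₖ₋₂ (and likewise for the denominators kₖ):
a_0 = 5: 5/1
a_1 = 3: 16/3
a_2 = 2: 37/7
a_3 = 1: 53/10
a_4 = 14: 779/147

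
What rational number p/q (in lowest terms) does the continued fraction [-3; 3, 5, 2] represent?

Use the convergent recurrence hₖ = aₖ·hₖ₋₁ + hₖ₋₂ (and likewise for the denominators kₖ):
a_0 = -3: -3/1
a_1 = 3: -8/3
a_2 = 5: -43/16
a_3 = 2: -94/35

-94/35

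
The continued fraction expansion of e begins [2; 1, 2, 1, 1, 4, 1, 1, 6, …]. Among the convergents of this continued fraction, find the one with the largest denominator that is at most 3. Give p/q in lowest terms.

a_0 = 2: 2/1  (≤ bound)
a_1 = 1: 3/1  (≤ bound)
a_2 = 2: 8/3  (≤ bound)
a_3 = 1: 11/4  (> 3, stop)

8/3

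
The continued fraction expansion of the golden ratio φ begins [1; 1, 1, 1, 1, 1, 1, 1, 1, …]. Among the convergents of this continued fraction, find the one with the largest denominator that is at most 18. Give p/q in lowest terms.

21/13

a_0 = 1: 1/1  (≤ bound)
a_1 = 1: 2/1  (≤ bound)
a_2 = 1: 3/2  (≤ bound)
a_3 = 1: 5/3  (≤ bound)
a_4 = 1: 8/5  (≤ bound)
a_5 = 1: 13/8  (≤ bound)
a_6 = 1: 21/13  (≤ bound)
a_7 = 1: 34/21  (> 18, stop)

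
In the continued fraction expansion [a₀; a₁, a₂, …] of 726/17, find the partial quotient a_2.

2

⌊726/17⌋ = 42, remainder 12
⌊17/12⌋ = 1, remainder 5
⌊12/5⌋ = 2, remainder 2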